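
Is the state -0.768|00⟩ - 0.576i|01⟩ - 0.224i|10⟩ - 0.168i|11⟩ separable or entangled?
Entangled

Writing the state as a|00⟩ + b|01⟩ + c|10⟩ + d|11⟩, it is a product state iff ad − bc = 0.
Here (a, b, c, d) = (-0.768, -0.576i, -0.224i, -0.168i): ad − bc = (-0.768)(-0.168i) − (-0.576i)(-0.224i) = (0.129 + 0.129i) ≠ 0, so the state is entangled.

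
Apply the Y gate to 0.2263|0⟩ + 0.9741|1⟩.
-0.9741i|0⟩ + 0.2263i|1⟩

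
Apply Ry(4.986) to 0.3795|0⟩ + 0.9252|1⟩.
-0.8613|0⟩ - 0.5081|1⟩

Ry(4.986) = [[cos(θ/2), −sin(θ/2)], [sin(θ/2), cos(θ/2)]]; θ = 4.986, cos(θ/2) ≈ -0.796935, sin(θ/2) ≈ 0.604065.
With a = amp(|0⟩) = 0.3795 and b = amp(|1⟩) = 0.9252:
new amp(|0⟩) = (-0.796935)·a + (-0.604065)·b = -0.8613
new amp(|1⟩) = (0.604065)·a + (-0.796935)·b = -0.5081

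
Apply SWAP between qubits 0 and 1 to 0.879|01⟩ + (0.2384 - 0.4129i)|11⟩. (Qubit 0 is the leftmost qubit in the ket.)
0.879|10⟩ + (0.2384 - 0.4129i)|11⟩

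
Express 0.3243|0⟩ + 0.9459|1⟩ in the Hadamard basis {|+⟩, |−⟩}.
0.8982|+⟩ - 0.4395|−⟩

With |ψ⟩ = α|0⟩ + β|1⟩, the Hadamard-basis coefficients are ⟨+|ψ⟩ = (α + β)/√2 and ⟨−|ψ⟩ = (α − β)/√2.
Here α = 0.3243, β = 0.9459: (α + β)/√2 = 0.8982, (α − β)/√2 = -0.4395.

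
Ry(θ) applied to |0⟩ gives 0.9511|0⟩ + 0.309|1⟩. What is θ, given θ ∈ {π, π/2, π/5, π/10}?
π/5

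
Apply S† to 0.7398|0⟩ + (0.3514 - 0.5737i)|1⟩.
0.7398|0⟩ + (-0.5737 - 0.3514i)|1⟩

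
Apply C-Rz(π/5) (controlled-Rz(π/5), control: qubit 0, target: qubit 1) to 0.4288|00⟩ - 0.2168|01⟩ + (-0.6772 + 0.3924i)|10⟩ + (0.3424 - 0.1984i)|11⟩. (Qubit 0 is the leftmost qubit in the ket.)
0.4288|00⟩ - 0.2168|01⟩ + (-0.5228 + 0.5825i)|10⟩ + (0.387 - 0.08288i)|11⟩

C-Rz(π/5) leaves the control-|0⟩ kets |00⟩, |01⟩ unchanged and applies Rz(π/5) to qubit 1 on the control-|1⟩ pair (|10⟩, |11⟩).
Rz(π/5) = [[e^(−iθ/2), 0], [0, e^(iθ/2)]] with e^(±iθ/2) = cos(θ/2) ± i·sin(θ/2); θ = π/5, cos(θ/2) ≈ 0.951057, sin(θ/2) ≈ 0.309017.
With a = amp(|10⟩) = (-0.6772 + 0.3924i) and b = amp(|11⟩) = (0.3424 - 0.1984i):
new amp(|10⟩) = (0.951057 - 0.309017i)·a = (-0.5228 + 0.5825i)
new amp(|11⟩) = (0.951057 + 0.309017i)·b = (0.387 - 0.08288i)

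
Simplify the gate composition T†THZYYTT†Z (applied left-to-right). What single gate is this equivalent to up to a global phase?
H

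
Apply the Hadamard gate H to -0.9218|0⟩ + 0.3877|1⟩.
-0.3777|0⟩ - 0.926|1⟩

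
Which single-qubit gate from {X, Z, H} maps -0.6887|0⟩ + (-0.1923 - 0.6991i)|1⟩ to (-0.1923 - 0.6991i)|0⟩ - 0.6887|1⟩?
X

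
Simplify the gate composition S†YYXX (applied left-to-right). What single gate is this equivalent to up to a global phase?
S†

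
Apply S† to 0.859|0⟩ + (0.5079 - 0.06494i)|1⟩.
0.859|0⟩ + (-0.06494 - 0.5079i)|1⟩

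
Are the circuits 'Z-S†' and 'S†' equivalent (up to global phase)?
No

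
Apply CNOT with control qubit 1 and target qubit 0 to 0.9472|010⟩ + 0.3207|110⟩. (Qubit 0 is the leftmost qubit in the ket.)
0.3207|010⟩ + 0.9472|110⟩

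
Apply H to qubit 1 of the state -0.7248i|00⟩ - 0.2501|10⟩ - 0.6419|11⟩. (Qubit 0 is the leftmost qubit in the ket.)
-0.5125i|00⟩ - 0.5125i|01⟩ - 0.6307|10⟩ + 0.277|11⟩

H on qubit 1 mixes each pair of kets that differ only in qubit 1: amplitudes (a, b) of (|…0…⟩, |…1…⟩) become ((a + b)/√2, (a − b)/√2). Kets absent from the input have amplitude 0.
(|00⟩, |01⟩): (a, b) = (-0.7248i, 0) → (-0.5125i, -0.5125i)
(|10⟩, |11⟩): (a, b) = (-0.2501, -0.6419) → (-0.6307, 0.277)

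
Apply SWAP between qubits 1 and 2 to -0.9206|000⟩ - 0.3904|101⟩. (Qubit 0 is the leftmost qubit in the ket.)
-0.9206|000⟩ - 0.3904|110⟩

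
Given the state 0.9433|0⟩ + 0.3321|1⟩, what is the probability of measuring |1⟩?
0.1103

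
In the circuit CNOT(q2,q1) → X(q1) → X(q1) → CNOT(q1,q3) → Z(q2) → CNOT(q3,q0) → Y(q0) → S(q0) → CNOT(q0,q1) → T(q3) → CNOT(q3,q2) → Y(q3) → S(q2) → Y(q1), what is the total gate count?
14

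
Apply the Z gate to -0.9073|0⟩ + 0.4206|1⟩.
-0.9073|0⟩ - 0.4206|1⟩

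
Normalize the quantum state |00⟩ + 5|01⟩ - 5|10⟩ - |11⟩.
0.1387|00⟩ + 0.6934|01⟩ - 0.6934|10⟩ - 0.1387|11⟩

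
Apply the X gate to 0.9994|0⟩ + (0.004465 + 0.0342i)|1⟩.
(0.004465 + 0.0342i)|0⟩ + 0.9994|1⟩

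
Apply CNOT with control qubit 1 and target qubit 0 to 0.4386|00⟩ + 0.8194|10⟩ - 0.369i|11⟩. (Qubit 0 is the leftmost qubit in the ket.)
0.4386|00⟩ - 0.369i|01⟩ + 0.8194|10⟩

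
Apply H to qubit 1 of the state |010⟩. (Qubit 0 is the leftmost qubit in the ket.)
1/√2|000⟩ - 1/√2|010⟩

H on qubit 1 mixes each pair of kets that differ only in qubit 1: amplitudes (a, b) of (|…0…⟩, |…1…⟩) become ((a + b)/√2, (a − b)/√2). Kets absent from the input have amplitude 0.
(|000⟩, |010⟩): (a, b) = (0, 1) → (1/√2, -1/√2)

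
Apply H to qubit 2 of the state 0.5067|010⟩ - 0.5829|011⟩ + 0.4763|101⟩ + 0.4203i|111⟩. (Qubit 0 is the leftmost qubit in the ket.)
-0.05388|010⟩ + 0.7705|011⟩ + 0.3368|100⟩ - 0.3368|101⟩ + 0.2972i|110⟩ - 0.2972i|111⟩

H on qubit 2 mixes each pair of kets that differ only in qubit 2: amplitudes (a, b) of (|…0…⟩, |…1…⟩) become ((a + b)/√2, (a − b)/√2). Kets absent from the input have amplitude 0.
(|010⟩, |011⟩): (a, b) = (0.5067, -0.5829) → (-0.05388, 0.7705)
(|100⟩, |101⟩): (a, b) = (0, 0.4763) → (0.3368, -0.3368)
(|110⟩, |111⟩): (a, b) = (0, 0.4203i) → (0.2972i, -0.2972i)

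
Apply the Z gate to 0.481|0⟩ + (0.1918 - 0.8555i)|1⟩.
0.481|0⟩ + (-0.1918 + 0.8555i)|1⟩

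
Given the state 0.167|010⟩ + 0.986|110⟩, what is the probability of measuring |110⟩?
0.9722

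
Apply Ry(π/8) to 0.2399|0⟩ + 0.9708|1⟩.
0.0459|0⟩ + 0.9989|1⟩

Ry(π/8) = [[cos(θ/2), −sin(θ/2)], [sin(θ/2), cos(θ/2)]]; θ = π/8, cos(θ/2) ≈ 0.980785, sin(θ/2) ≈ 0.19509.
With a = amp(|0⟩) = 0.2399 and b = amp(|1⟩) = 0.9708:
new amp(|0⟩) = (0.980785)·a + (-0.19509)·b = 0.0459
new amp(|1⟩) = (0.19509)·a + (0.980785)·b = 0.9989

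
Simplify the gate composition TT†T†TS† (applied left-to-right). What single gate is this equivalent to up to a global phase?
S†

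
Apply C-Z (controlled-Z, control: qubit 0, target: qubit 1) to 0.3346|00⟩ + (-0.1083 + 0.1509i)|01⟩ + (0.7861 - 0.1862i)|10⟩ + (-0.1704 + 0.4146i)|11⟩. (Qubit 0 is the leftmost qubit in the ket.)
0.3346|00⟩ + (-0.1083 + 0.1509i)|01⟩ + (0.7861 - 0.1862i)|10⟩ + (0.1704 - 0.4146i)|11⟩

C-Z leaves the control-|0⟩ kets |00⟩, |01⟩ unchanged and applies Z to qubit 1 on the control-|1⟩ pair (|10⟩, |11⟩).
Z = [[1, 0], [0, -1]].
With a = amp(|10⟩) = (0.7861 - 0.1862i) and b = amp(|11⟩) = (-0.1704 + 0.4146i):
new amp(|10⟩) = (1)·a = (0.7861 - 0.1862i)
new amp(|11⟩) = (-1)·b = (0.1704 - 0.4146i)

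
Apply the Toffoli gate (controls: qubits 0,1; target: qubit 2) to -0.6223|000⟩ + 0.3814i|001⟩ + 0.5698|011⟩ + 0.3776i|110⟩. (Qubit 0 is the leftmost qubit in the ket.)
-0.6223|000⟩ + 0.3814i|001⟩ + 0.5698|011⟩ + 0.3776i|111⟩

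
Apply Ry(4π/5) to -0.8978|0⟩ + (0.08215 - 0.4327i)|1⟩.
(-0.3556 + 0.4115i)|0⟩ + (-0.8285 - 0.1337i)|1⟩

Ry(4π/5) = [[cos(θ/2), −sin(θ/2)], [sin(θ/2), cos(θ/2)]]; θ = 4π/5, cos(θ/2) ≈ 0.309017, sin(θ/2) ≈ 0.951057.
With a = amp(|0⟩) = -0.8978 and b = amp(|1⟩) = (0.08215 - 0.4327i):
new amp(|0⟩) = (0.309017)·a + (-0.951057)·b = (-0.3556 + 0.4115i)
new amp(|1⟩) = (0.951057)·a + (0.309017)·b = (-0.8285 - 0.1337i)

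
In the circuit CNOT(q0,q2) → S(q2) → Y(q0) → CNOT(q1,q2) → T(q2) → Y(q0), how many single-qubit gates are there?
4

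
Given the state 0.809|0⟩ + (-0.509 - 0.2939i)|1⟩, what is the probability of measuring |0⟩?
0.6545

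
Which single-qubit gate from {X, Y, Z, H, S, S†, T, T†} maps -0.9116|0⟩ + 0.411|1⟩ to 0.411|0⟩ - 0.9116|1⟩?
X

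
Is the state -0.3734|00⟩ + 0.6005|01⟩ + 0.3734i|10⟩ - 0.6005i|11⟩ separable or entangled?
Separable

Writing the state as a|00⟩ + b|01⟩ + c|10⟩ + d|11⟩, it is a product state iff ad − bc = 0.
Here (a, b, c, d) = (-0.3734, 0.6005, 0.3734i, -0.6005i): ad − bc = (-0.3734)(-0.6005i) − (0.6005)(0.3734i) = 0, so the state is separable.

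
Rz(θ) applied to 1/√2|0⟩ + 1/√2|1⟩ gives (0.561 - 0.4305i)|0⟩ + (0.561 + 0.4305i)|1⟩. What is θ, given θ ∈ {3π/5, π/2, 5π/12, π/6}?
5π/12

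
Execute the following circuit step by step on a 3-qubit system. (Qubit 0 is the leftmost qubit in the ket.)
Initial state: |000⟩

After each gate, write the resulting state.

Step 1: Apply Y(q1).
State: i|010⟩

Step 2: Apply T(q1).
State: (-1/√2 + (1/√2)i)|010⟩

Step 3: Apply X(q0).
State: (-1/√2 + (1/√2)i)|110⟩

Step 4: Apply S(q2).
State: (-1/√2 + (1/√2)i)|110⟩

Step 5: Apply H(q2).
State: (-1/2 + (1/2)i)|110⟩ + (-1/2 + (1/2)i)|111⟩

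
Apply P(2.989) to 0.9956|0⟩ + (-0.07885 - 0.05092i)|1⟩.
0.9956|0⟩ + (0.08567 + 0.03834i)|1⟩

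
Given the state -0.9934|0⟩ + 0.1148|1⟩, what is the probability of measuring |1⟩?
0.01318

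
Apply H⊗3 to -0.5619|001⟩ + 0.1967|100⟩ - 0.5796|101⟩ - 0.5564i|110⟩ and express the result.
(-0.334 - 0.1967i)|000⟩ + (0.4731 - 0.1967i)|001⟩ + (-0.334 + 0.1967i)|010⟩ + (0.4731 + 0.1967i)|011⟩ + (-0.06329 + 0.1967i)|100⟩ + (-0.0758 + 0.1967i)|101⟩ + (-0.06329 - 0.1967i)|110⟩ + (-0.0758 - 0.1967i)|111⟩

H⊗3 gives amp(|y⟩) = (1/2√2) Σ_x (−1)^(x·y) amp(|x⟩), where x·y is the number of positions in which both x and y have a 1.
|000⟩: (-0.5619 + 0.1967 - 0.5796 - 0.5564i)/(2√2) = (-0.334 - 0.1967i)
|001⟩: (0.5619 + 0.1967 + 0.5796 - 0.5564i)/(2√2) = (0.4731 - 0.1967i)
|010⟩: (-0.5619 + 0.1967 - 0.5796 + 0.5564i)/(2√2) = (-0.334 + 0.1967i)
|011⟩: (0.5619 + 0.1967 + 0.5796 + 0.5564i)/(2√2) = (0.4731 + 0.1967i)
|100⟩: (-0.5619 - 0.1967 + 0.5796 + 0.5564i)/(2√2) = (-0.06329 + 0.1967i)
|101⟩: (0.5619 - 0.1967 - 0.5796 + 0.5564i)/(2√2) = (-0.0758 + 0.1967i)
|110⟩: (-0.5619 - 0.1967 + 0.5796 - 0.5564i)/(2√2) = (-0.06329 - 0.1967i)
|111⟩: (0.5619 - 0.1967 - 0.5796 - 0.5564i)/(2√2) = (-0.0758 - 0.1967i)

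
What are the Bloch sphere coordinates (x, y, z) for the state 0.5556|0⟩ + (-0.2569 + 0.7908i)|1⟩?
(-0.2855, 0.8787, -0.3827)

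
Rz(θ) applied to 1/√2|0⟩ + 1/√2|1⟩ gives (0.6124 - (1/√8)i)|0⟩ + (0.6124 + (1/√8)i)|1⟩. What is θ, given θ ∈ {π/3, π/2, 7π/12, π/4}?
π/3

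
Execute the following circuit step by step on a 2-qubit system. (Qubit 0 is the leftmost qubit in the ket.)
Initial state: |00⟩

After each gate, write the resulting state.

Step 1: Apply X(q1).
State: |01⟩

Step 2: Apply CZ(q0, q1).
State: |01⟩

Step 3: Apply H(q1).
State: 1/√2|00⟩ - 1/√2|01⟩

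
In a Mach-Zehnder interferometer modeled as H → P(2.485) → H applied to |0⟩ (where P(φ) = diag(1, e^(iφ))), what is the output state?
(0.104 + 0.3052i)|0⟩ + (0.896 - 0.3052i)|1⟩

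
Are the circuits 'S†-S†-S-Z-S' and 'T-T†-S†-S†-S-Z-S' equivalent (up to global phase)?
Yes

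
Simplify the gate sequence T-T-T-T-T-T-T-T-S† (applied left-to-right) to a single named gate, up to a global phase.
S†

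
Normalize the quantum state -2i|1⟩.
-i|1⟩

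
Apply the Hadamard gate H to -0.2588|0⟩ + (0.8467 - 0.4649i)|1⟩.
(0.4157 - 0.3287i)|0⟩ + (-0.7817 + 0.3287i)|1⟩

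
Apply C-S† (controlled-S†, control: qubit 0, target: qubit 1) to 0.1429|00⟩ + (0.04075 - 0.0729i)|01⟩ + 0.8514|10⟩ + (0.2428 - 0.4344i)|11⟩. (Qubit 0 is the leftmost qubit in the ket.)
0.1429|00⟩ + (0.04075 - 0.0729i)|01⟩ + 0.8514|10⟩ + (-0.4344 - 0.2428i)|11⟩

C-S† leaves the control-|0⟩ kets |00⟩, |01⟩ unchanged and applies S† to qubit 1 on the control-|1⟩ pair (|10⟩, |11⟩).
S† = [[1, 0], [0, -i]].
With a = amp(|10⟩) = 0.8514 and b = amp(|11⟩) = (0.2428 - 0.4344i):
new amp(|10⟩) = (1)·a = 0.8514
new amp(|11⟩) = (-i)·b = (-0.4344 - 0.2428i)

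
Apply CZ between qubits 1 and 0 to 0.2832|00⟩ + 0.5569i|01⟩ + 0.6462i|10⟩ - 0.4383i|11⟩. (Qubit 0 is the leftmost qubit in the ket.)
0.2832|00⟩ + 0.5569i|01⟩ + 0.6462i|10⟩ + 0.4383i|11⟩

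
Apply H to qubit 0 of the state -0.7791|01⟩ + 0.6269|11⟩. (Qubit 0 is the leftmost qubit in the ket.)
-0.1076|01⟩ - 0.9942|11⟩

H on qubit 0 mixes each pair of kets that differ only in qubit 0: amplitudes (a, b) of (|…0…⟩, |…1…⟩) become ((a + b)/√2, (a − b)/√2). Kets absent from the input have amplitude 0.
(|01⟩, |11⟩): (a, b) = (-0.7791, 0.6269) → (-0.1076, -0.9942)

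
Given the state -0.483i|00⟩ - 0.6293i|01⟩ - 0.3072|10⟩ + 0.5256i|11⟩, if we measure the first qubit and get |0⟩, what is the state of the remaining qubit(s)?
-0.6089i|0⟩ - 0.7933i|1⟩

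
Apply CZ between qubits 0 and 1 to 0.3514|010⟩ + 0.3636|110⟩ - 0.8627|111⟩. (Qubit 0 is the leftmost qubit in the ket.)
0.3514|010⟩ - 0.3636|110⟩ + 0.8627|111⟩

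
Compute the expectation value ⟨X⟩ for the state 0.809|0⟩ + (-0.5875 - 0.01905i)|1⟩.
-0.9506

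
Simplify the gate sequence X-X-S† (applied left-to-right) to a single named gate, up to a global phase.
S†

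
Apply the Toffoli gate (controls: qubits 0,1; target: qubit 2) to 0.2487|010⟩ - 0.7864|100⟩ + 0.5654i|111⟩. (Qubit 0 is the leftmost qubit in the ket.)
0.2487|010⟩ - 0.7864|100⟩ + 0.5654i|110⟩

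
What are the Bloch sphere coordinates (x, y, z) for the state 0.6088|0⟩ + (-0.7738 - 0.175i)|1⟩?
(-0.9422, -0.2131, -0.2588)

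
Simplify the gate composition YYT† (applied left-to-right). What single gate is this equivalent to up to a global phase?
T†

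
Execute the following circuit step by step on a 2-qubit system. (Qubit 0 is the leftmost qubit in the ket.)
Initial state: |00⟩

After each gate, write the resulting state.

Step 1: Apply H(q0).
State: 1/√2|00⟩ + 1/√2|10⟩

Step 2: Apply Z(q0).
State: 1/√2|00⟩ - 1/√2|10⟩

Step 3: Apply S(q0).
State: 1/√2|00⟩ - (1/√2)i|10⟩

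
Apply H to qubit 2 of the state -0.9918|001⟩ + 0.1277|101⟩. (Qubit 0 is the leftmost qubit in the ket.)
-0.7013|000⟩ + 0.7013|001⟩ + 0.0903|100⟩ - 0.0903|101⟩

H on qubit 2 mixes each pair of kets that differ only in qubit 2: amplitudes (a, b) of (|…0…⟩, |…1…⟩) become ((a + b)/√2, (a − b)/√2). Kets absent from the input have amplitude 0.
(|000⟩, |001⟩): (a, b) = (0, -0.9918) → (-0.7013, 0.7013)
(|100⟩, |101⟩): (a, b) = (0, 0.1277) → (0.0903, -0.0903)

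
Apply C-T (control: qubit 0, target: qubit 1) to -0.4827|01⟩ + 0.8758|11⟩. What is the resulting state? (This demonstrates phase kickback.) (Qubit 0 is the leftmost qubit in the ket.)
-0.4827|01⟩ + (0.6193 + 0.6193i)|11⟩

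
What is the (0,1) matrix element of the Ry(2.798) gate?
-0.9853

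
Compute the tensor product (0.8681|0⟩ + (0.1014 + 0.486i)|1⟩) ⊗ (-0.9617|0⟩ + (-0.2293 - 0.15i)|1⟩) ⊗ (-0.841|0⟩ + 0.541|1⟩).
0.7021|000⟩ - 0.4517|001⟩ + (0.1674 + 0.1095i)|010⟩ + (-0.1077 - 0.07045i)|011⟩ + (0.08201 + 0.3931i)|100⟩ + (-0.05276 - 0.2529i)|101⟩ + (-0.04175 + 0.1065i)|110⟩ + (0.02686 - 0.06852i)|111⟩

amp(|b₁b₂…⟩) = product of the factor amplitudes for bits b₁, b₂, …; only kets whose every factor amplitude is nonzero survive.
|000⟩: (0.8681)(-0.9617)(-0.841) = 0.7021
|001⟩: (0.8681)(-0.9617)(0.541) = -0.4517
|010⟩: (0.8681)(-0.2293 - 0.15i)(-0.841) = (0.1674 + 0.1095i)
|011⟩: (0.8681)(-0.2293 - 0.15i)(0.541) = (-0.1077 - 0.07045i)
|100⟩: (0.1014 + 0.486i)(-0.9617)(-0.841) = (0.08201 + 0.3931i)
|101⟩: (0.1014 + 0.486i)(-0.9617)(0.541) = (-0.05276 - 0.2529i)
|110⟩: (0.1014 + 0.486i)(-0.2293 - 0.15i)(-0.841) = (-0.04175 + 0.1065i)
|111⟩: (0.1014 + 0.486i)(-0.2293 - 0.15i)(0.541) = (0.02686 - 0.06852i)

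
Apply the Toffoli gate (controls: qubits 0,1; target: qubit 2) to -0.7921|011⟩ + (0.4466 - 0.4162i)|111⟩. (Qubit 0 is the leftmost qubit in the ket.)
-0.7921|011⟩ + (0.4466 - 0.4162i)|110⟩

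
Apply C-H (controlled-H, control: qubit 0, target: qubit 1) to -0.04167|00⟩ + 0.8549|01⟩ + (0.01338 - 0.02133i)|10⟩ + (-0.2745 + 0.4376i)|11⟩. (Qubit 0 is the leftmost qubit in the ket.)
-0.04167|00⟩ + 0.8549|01⟩ + (-0.1846 + 0.2943i)|10⟩ + (0.2036 - 0.3245i)|11⟩

C-H leaves the control-|0⟩ kets |00⟩, |01⟩ unchanged and applies H to qubit 1 on the control-|1⟩ pair (|10⟩, |11⟩).
H = [[1/√2, 1/√2], [1/√2, -1/√2]].
With a = amp(|10⟩) = (0.01338 - 0.02133i) and b = amp(|11⟩) = (-0.2745 + 0.4376i):
new amp(|10⟩) = (1/√2)·a + (1/√2)·b = (-0.1846 + 0.2943i)
new amp(|11⟩) = (1/√2)·a + (-1/√2)·b = (0.2036 - 0.3245i)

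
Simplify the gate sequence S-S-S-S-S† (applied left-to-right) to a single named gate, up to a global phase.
S†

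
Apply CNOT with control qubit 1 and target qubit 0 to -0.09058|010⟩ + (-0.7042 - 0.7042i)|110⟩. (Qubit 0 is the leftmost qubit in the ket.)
(-0.7042 - 0.7042i)|010⟩ - 0.09058|110⟩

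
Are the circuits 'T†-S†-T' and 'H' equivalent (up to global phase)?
No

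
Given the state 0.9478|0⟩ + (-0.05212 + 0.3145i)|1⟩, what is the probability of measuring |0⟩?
0.8983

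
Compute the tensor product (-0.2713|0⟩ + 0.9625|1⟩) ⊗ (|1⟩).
-0.2713|01⟩ + 0.9625|11⟩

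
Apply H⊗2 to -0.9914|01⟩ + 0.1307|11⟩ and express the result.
-0.4304|00⟩ + 0.4304|01⟩ - 0.5611|10⟩ + 0.5611|11⟩

H⊗2 gives amp(|y⟩) = (1/2) Σ_x (−1)^(x·y) amp(|x⟩), where x·y is the number of positions in which both x and y have a 1.
|00⟩: (-0.9914 + 0.1307)/2 = -0.4304
|01⟩: (0.9914 - 0.1307)/2 = 0.4304
|10⟩: (-0.9914 - 0.1307)/2 = -0.5611
|11⟩: (0.9914 + 0.1307)/2 = 0.5611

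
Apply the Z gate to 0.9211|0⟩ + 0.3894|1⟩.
0.9211|0⟩ - 0.3894|1⟩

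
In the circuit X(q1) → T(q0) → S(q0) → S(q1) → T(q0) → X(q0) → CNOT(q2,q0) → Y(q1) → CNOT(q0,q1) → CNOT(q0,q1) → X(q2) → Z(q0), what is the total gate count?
12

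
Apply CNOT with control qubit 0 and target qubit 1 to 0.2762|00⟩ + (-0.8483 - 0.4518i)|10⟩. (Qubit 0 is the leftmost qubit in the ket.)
0.2762|00⟩ + (-0.8483 - 0.4518i)|11⟩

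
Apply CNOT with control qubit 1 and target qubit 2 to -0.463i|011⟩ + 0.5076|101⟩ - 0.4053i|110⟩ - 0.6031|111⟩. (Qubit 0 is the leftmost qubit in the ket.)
-0.463i|010⟩ + 0.5076|101⟩ - 0.6031|110⟩ - 0.4053i|111⟩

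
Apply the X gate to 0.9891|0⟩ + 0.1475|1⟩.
0.1475|0⟩ + 0.9891|1⟩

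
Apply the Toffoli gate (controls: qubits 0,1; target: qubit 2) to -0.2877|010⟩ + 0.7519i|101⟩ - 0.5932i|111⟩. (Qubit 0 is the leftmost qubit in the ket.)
-0.2877|010⟩ + 0.7519i|101⟩ - 0.5932i|110⟩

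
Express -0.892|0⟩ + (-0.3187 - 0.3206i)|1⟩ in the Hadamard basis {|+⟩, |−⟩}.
(-0.8561 - 0.2267i)|+⟩ + (-0.4054 + 0.2267i)|−⟩

With |ψ⟩ = α|0⟩ + β|1⟩, the Hadamard-basis coefficients are ⟨+|ψ⟩ = (α + β)/√2 and ⟨−|ψ⟩ = (α − β)/√2.
Here α = -0.892, β = (-0.3187 - 0.3206i): (α + β)/√2 = (-0.8561 - 0.2267i), (α − β)/√2 = (-0.4054 + 0.2267i).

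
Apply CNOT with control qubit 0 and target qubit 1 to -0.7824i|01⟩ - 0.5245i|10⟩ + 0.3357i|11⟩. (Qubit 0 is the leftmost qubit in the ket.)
-0.7824i|01⟩ + 0.3357i|10⟩ - 0.5245i|11⟩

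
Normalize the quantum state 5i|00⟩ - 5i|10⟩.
(1/√2)i|00⟩ - (1/√2)i|10⟩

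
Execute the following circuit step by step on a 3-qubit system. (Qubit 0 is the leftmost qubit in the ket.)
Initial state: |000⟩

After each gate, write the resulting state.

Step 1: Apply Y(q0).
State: i|100⟩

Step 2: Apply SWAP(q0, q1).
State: i|010⟩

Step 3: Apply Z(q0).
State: i|010⟩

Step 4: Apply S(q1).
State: -|010⟩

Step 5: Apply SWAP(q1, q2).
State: -|001⟩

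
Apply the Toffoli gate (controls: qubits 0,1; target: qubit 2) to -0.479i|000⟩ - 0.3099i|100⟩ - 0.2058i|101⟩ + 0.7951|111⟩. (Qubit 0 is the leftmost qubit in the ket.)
-0.479i|000⟩ - 0.3099i|100⟩ - 0.2058i|101⟩ + 0.7951|110⟩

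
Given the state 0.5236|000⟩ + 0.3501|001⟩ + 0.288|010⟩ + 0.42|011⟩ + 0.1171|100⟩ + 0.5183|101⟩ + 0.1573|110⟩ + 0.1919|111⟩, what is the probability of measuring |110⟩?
0.02474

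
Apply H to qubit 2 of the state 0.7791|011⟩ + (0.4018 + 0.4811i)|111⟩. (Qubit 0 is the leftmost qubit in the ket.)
0.5509|010⟩ - 0.5509|011⟩ + (0.2841 + 0.3402i)|110⟩ + (-0.2841 - 0.3402i)|111⟩

H on qubit 2 mixes each pair of kets that differ only in qubit 2: amplitudes (a, b) of (|…0…⟩, |…1…⟩) become ((a + b)/√2, (a − b)/√2). Kets absent from the input have amplitude 0.
(|010⟩, |011⟩): (a, b) = (0, 0.7791) → (0.5509, -0.5509)
(|110⟩, |111⟩): (a, b) = (0, (0.4018 + 0.4811i)) → ((0.2841 + 0.3402i), (-0.2841 - 0.3402i))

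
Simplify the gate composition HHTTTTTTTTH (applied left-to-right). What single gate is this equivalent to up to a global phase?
H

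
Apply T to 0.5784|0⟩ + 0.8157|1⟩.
0.5784|0⟩ + (0.5768 + 0.5768i)|1⟩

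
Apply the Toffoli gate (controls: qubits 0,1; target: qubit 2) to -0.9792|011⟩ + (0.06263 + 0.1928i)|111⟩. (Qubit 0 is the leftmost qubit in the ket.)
-0.9792|011⟩ + (0.06263 + 0.1928i)|110⟩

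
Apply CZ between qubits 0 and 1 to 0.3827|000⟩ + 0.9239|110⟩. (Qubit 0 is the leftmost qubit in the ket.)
0.3827|000⟩ - 0.9239|110⟩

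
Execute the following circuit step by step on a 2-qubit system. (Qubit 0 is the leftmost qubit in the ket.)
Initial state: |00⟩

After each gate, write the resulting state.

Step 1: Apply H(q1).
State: 1/√2|00⟩ + 1/√2|01⟩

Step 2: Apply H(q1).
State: |00⟩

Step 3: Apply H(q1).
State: 1/√2|00⟩ + 1/√2|01⟩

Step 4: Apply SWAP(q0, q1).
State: 1/√2|00⟩ + 1/√2|10⟩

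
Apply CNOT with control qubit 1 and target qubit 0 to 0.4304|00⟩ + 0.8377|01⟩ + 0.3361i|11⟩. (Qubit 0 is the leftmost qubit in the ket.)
0.4304|00⟩ + 0.3361i|01⟩ + 0.8377|11⟩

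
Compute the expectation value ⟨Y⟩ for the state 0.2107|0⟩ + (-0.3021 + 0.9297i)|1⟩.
0.3918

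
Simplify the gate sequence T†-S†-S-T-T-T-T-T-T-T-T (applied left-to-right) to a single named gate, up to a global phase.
T†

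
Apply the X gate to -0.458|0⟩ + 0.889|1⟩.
0.889|0⟩ - 0.458|1⟩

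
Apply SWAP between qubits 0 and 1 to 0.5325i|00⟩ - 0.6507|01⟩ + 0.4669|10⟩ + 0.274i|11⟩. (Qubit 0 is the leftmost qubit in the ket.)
0.5325i|00⟩ + 0.4669|01⟩ - 0.6507|10⟩ + 0.274i|11⟩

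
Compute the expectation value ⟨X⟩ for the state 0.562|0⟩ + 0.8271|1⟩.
0.9297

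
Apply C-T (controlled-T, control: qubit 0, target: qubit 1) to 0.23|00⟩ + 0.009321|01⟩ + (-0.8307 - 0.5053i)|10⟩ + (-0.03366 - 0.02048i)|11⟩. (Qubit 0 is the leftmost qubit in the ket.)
0.23|00⟩ + 0.009321|01⟩ + (-0.8307 - 0.5053i)|10⟩ + (-0.00932 - 0.03828i)|11⟩

C-T leaves the control-|0⟩ kets |00⟩, |01⟩ unchanged and applies T to qubit 1 on the control-|1⟩ pair (|10⟩, |11⟩).
T = [[1, 0], [0, (1/√2 + (1/√2)i)]].
With a = amp(|10⟩) = (-0.8307 - 0.5053i) and b = amp(|11⟩) = (-0.03366 - 0.02048i):
new amp(|10⟩) = (1)·a = (-0.8307 - 0.5053i)
new amp(|11⟩) = (1/√2 + (1/√2)i)·b = (-0.00932 - 0.03828i)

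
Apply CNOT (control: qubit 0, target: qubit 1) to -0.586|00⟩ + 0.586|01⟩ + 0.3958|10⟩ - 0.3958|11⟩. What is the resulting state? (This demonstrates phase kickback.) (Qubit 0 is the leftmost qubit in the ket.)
-0.586|00⟩ + 0.586|01⟩ - 0.3958|10⟩ + 0.3958|11⟩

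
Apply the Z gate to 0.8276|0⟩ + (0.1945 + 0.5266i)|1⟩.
0.8276|0⟩ + (-0.1945 - 0.5266i)|1⟩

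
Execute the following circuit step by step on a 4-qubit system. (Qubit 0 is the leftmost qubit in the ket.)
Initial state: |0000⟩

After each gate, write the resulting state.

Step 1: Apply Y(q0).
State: i|1000⟩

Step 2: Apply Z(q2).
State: i|1000⟩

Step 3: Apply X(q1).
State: i|1100⟩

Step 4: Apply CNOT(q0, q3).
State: i|1101⟩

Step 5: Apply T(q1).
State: (-1/√2 + (1/√2)i)|1101⟩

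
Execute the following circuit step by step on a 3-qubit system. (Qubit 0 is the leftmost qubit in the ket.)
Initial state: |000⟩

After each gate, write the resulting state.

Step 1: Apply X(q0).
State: |100⟩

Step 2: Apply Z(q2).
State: |100⟩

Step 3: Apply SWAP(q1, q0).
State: |010⟩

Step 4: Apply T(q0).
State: |010⟩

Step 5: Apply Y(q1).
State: -i|000⟩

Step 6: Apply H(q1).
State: -(1/√2)i|000⟩ - (1/√2)i|010⟩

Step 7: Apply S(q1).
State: -(1/√2)i|000⟩ + 1/√2|010⟩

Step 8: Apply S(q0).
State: -(1/√2)i|000⟩ + 1/√2|010⟩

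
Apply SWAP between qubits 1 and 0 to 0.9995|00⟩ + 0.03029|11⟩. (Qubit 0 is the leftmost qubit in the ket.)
0.9995|00⟩ + 0.03029|11⟩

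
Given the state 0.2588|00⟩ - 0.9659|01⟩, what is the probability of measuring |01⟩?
0.933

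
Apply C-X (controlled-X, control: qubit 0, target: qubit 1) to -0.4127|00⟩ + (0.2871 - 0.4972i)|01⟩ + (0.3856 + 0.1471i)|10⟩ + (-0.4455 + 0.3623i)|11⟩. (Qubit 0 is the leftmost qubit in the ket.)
-0.4127|00⟩ + (0.2871 - 0.4972i)|01⟩ + (-0.4455 + 0.3623i)|10⟩ + (0.3856 + 0.1471i)|11⟩

C-X leaves the control-|0⟩ kets |00⟩, |01⟩ unchanged and applies X to qubit 1 on the control-|1⟩ pair (|10⟩, |11⟩).
X = [[0, 1], [1, 0]].
With a = amp(|10⟩) = (0.3856 + 0.1471i) and b = amp(|11⟩) = (-0.4455 + 0.3623i):
new amp(|10⟩) = (1)·b = (-0.4455 + 0.3623i)
new amp(|11⟩) = (1)·a = (0.3856 + 0.1471i)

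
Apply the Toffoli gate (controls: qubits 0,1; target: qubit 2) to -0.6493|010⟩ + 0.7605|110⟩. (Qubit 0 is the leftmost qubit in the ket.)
-0.6493|010⟩ + 0.7605|111⟩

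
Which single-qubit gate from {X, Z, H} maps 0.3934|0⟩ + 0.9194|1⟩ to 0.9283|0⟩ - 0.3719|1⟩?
H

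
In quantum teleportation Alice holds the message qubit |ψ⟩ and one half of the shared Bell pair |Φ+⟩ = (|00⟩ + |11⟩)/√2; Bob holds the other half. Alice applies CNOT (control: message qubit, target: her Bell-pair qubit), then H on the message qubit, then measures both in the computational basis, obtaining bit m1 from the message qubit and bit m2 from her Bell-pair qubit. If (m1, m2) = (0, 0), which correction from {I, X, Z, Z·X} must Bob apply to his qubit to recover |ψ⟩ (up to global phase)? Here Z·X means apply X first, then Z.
I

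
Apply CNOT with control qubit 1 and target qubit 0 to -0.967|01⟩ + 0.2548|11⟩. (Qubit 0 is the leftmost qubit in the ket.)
0.2548|01⟩ - 0.967|11⟩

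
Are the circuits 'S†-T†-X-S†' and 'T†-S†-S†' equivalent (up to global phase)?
No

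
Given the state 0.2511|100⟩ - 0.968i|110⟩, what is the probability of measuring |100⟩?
0.06305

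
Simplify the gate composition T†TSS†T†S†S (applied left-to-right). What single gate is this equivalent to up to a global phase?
T†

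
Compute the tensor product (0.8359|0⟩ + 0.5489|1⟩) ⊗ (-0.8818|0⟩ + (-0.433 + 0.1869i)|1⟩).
-0.7371|00⟩ + (-0.3619 + 0.1562i)|01⟩ - 0.484|10⟩ + (-0.2377 + 0.1026i)|11⟩

amp(|b₁b₂…⟩) = product of the factor amplitudes for bits b₁, b₂, …; only kets whose every factor amplitude is nonzero survive.
|00⟩: (0.8359)(-0.8818) = -0.7371
|01⟩: (0.8359)(-0.433 + 0.1869i) = (-0.3619 + 0.1562i)
|10⟩: (0.5489)(-0.8818) = -0.484
|11⟩: (0.5489)(-0.433 + 0.1869i) = (-0.2377 + 0.1026i)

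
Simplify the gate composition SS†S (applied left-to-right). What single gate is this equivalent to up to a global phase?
S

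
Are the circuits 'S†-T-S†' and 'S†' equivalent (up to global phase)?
No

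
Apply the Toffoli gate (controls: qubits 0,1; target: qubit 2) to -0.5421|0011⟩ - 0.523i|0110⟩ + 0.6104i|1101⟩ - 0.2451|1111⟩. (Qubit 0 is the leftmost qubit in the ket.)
-0.5421|0011⟩ - 0.523i|0110⟩ - 0.2451|1101⟩ + 0.6104i|1111⟩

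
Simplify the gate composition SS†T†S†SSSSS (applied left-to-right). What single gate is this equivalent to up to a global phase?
T†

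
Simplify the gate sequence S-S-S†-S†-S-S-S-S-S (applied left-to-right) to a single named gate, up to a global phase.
S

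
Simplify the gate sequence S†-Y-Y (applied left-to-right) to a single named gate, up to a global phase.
S†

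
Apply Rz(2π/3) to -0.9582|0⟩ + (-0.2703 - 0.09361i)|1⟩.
(-0.4791 + 0.8298i)|0⟩ + (-0.05408 - 0.2809i)|1⟩

Rz(2π/3) = [[e^(−iθ/2), 0], [0, e^(iθ/2)]] with e^(±iθ/2) = cos(θ/2) ± i·sin(θ/2); θ = 2π/3, cos(θ/2) ≈ 0.5, sin(θ/2) ≈ 0.866025.
With a = amp(|0⟩) = -0.9582 and b = amp(|1⟩) = (-0.2703 - 0.09361i):
new amp(|0⟩) = (0.5 - 0.866025i)·a = (-0.4791 + 0.8298i)
new amp(|1⟩) = (0.5 + 0.866025i)·b = (-0.05408 - 0.2809i)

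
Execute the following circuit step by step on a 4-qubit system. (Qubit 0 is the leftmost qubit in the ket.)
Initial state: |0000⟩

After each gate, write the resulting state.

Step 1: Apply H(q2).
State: 1/√2|0000⟩ + 1/√2|0010⟩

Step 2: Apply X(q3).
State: 1/√2|0001⟩ + 1/√2|0011⟩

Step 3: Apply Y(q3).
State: -(1/√2)i|0000⟩ - (1/√2)i|0010⟩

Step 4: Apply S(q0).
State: -(1/√2)i|0000⟩ - (1/√2)i|0010⟩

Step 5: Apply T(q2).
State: -(1/√2)i|0000⟩ + (1/2 - (1/2)i)|0010⟩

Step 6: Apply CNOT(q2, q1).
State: -(1/√2)i|0000⟩ + (1/2 - (1/2)i)|0110⟩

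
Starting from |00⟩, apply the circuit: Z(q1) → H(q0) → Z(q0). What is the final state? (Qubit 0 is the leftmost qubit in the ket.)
1/√2|00⟩ - 1/√2|10⟩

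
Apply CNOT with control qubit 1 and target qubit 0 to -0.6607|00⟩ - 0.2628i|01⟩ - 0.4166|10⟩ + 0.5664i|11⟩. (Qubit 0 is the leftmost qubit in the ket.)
-0.6607|00⟩ + 0.5664i|01⟩ - 0.4166|10⟩ - 0.2628i|11⟩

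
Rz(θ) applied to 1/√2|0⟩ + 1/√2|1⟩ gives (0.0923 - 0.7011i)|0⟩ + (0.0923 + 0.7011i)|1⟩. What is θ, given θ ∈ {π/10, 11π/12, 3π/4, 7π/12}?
11π/12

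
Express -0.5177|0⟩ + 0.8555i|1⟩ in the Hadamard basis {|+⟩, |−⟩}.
(-0.3661 + 0.6049i)|+⟩ + (-0.3661 - 0.6049i)|−⟩

With |ψ⟩ = α|0⟩ + β|1⟩, the Hadamard-basis coefficients are ⟨+|ψ⟩ = (α + β)/√2 and ⟨−|ψ⟩ = (α − β)/√2.
Here α = -0.5177, β = 0.8555i: (α + β)/√2 = (-0.3661 + 0.6049i), (α − β)/√2 = (-0.3661 - 0.6049i).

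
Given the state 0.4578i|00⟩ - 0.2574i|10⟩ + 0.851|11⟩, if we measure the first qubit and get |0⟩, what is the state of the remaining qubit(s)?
i|0⟩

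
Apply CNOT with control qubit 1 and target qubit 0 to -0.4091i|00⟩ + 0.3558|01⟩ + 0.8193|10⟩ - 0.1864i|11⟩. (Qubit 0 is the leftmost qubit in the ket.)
-0.4091i|00⟩ - 0.1864i|01⟩ + 0.8193|10⟩ + 0.3558|11⟩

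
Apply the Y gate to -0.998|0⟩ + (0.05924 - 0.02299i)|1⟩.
(-0.02299 - 0.05924i)|0⟩ - 0.998i|1⟩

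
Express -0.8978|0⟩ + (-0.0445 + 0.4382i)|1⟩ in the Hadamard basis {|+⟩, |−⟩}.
(-0.6663 + 0.3099i)|+⟩ + (-0.6034 - 0.3099i)|−⟩

With |ψ⟩ = α|0⟩ + β|1⟩, the Hadamard-basis coefficients are ⟨+|ψ⟩ = (α + β)/√2 and ⟨−|ψ⟩ = (α − β)/√2.
Here α = -0.8978, β = (-0.0445 + 0.4382i): (α + β)/√2 = (-0.6663 + 0.3099i), (α − β)/√2 = (-0.6034 - 0.3099i).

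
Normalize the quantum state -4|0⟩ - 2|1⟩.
-0.8944|0⟩ - 1/√5|1⟩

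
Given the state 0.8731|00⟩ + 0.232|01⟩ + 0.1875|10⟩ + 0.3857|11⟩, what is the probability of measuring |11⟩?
0.1488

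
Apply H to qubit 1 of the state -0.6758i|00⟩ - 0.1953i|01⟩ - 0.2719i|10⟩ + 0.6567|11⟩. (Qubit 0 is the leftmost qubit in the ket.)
-0.616i|00⟩ - 0.3398i|01⟩ + (0.4644 - 0.1923i)|10⟩ + (-0.4644 - 0.1923i)|11⟩

H on qubit 1 mixes each pair of kets that differ only in qubit 1: amplitudes (a, b) of (|…0…⟩, |…1…⟩) become ((a + b)/√2, (a − b)/√2). Kets absent from the input have amplitude 0.
(|00⟩, |01⟩): (a, b) = (-0.6758i, -0.1953i) → (-0.616i, -0.3398i)
(|10⟩, |11⟩): (a, b) = (-0.2719i, 0.6567) → ((0.4644 - 0.1923i), (-0.4644 - 0.1923i))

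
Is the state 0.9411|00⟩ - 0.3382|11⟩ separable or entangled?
Entangled

Writing the state as a|00⟩ + b|01⟩ + c|10⟩ + d|11⟩, it is a product state iff ad − bc = 0.
Here (a, b, c, d) = (0.9411, 0, 0, -0.3382): ad − bc = (0.9411)(-0.3382) − (0)(0) = -0.3183 ≠ 0, so the state is entangled.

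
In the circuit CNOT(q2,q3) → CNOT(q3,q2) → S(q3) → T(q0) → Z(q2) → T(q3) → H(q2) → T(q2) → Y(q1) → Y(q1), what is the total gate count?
10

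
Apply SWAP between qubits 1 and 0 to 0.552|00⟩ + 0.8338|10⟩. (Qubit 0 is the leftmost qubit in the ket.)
0.552|00⟩ + 0.8338|01⟩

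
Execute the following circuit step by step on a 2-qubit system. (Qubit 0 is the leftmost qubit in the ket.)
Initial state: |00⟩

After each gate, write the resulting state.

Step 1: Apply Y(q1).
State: i|01⟩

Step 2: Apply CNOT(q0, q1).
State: i|01⟩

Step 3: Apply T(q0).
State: i|01⟩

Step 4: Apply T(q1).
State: (-1/√2 + (1/√2)i)|01⟩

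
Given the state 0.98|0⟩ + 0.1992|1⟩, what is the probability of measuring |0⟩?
0.9604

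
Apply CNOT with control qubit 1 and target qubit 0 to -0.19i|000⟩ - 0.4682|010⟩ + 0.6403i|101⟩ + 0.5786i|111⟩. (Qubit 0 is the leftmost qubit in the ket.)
-0.19i|000⟩ + 0.5786i|011⟩ + 0.6403i|101⟩ - 0.4682|110⟩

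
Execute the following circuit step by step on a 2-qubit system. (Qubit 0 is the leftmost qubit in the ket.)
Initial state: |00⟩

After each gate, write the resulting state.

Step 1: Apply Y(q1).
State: i|01⟩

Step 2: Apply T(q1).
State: (-1/√2 + (1/√2)i)|01⟩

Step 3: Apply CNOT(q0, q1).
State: (-1/√2 + (1/√2)i)|01⟩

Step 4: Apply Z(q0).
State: (-1/√2 + (1/√2)i)|01⟩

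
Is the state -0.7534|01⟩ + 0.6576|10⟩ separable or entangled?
Entangled

Writing the state as a|00⟩ + b|01⟩ + c|10⟩ + d|11⟩, it is a product state iff ad − bc = 0.
Here (a, b, c, d) = (0, -0.7534, 0.6576, 0): ad − bc = (0)(0) − (-0.7534)(0.6576) = 0.4954 ≠ 0, so the state is entangled.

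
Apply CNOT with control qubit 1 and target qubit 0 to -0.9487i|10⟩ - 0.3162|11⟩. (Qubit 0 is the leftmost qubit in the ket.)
-0.3162|01⟩ - 0.9487i|10⟩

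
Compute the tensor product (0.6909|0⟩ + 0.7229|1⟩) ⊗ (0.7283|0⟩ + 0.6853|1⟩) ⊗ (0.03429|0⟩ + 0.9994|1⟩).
0.01725|000⟩ + 0.5029|001⟩ + 0.01624|010⟩ + 0.4732|011⟩ + 0.01805|100⟩ + 0.5262|101⟩ + 0.01699|110⟩ + 0.4951|111⟩

amp(|b₁b₂…⟩) = product of the factor amplitudes for bits b₁, b₂, …; only kets whose every factor amplitude is nonzero survive.
|000⟩: (0.6909)(0.7283)(0.03429) = 0.01725
|001⟩: (0.6909)(0.7283)(0.9994) = 0.5029
|010⟩: (0.6909)(0.6853)(0.03429) = 0.01624
|011⟩: (0.6909)(0.6853)(0.9994) = 0.4732
|100⟩: (0.7229)(0.7283)(0.03429) = 0.01805
|101⟩: (0.7229)(0.7283)(0.9994) = 0.5262
|110⟩: (0.7229)(0.6853)(0.03429) = 0.01699
|111⟩: (0.7229)(0.6853)(0.9994) = 0.4951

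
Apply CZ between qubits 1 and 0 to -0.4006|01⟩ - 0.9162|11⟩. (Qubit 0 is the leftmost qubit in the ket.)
-0.4006|01⟩ + 0.9162|11⟩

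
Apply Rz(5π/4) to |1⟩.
(-0.3827 + 0.9239i)|1⟩

Rz(5π/4) = [[e^(−iθ/2), 0], [0, e^(iθ/2)]] with e^(±iθ/2) = cos(θ/2) ± i·sin(θ/2); θ = 5π/4, cos(θ/2) ≈ -0.382683, sin(θ/2) ≈ 0.92388.
With a = amp(|0⟩) = 0 and b = amp(|1⟩) = 1:
new amp(|0⟩) = (-0.382683 - 0.92388i)·a = 0
new amp(|1⟩) = (-0.382683 + 0.92388i)·b = (-0.3827 + 0.9239i)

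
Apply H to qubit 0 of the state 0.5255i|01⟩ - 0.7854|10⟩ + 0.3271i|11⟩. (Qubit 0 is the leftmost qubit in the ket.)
-0.5554|00⟩ + 0.6029i|01⟩ + 0.5554|10⟩ + 0.1403i|11⟩

H on qubit 0 mixes each pair of kets that differ only in qubit 0: amplitudes (a, b) of (|…0…⟩, |…1…⟩) become ((a + b)/√2, (a − b)/√2). Kets absent from the input have amplitude 0.
(|00⟩, |10⟩): (a, b) = (0, -0.7854) → (-0.5554, 0.5554)
(|01⟩, |11⟩): (a, b) = (0.5255i, 0.3271i) → (0.6029i, 0.1403i)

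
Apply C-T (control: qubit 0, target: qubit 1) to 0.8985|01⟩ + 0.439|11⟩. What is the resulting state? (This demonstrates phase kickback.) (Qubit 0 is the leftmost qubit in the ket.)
0.8985|01⟩ + (0.3104 + 0.3104i)|11⟩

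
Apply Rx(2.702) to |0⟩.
0.218|0⟩ - 0.9759i|1⟩

Rx(2.702) = [[cos(θ/2), −i·sin(θ/2)], [−i·sin(θ/2), cos(θ/2)]]; θ = 2.702, cos(θ/2) ≈ 0.218031, sin(θ/2) ≈ 0.975942.
With a = amp(|0⟩) = 1 and b = amp(|1⟩) = 0:
new amp(|0⟩) = (0.218031)·a + (-0.975942i)·b = 0.218
new amp(|1⟩) = (-0.975942i)·a + (0.218031)·b = -0.9759i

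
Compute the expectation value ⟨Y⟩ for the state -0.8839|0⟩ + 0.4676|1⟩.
0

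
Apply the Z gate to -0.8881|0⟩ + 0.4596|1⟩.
-0.8881|0⟩ - 0.4596|1⟩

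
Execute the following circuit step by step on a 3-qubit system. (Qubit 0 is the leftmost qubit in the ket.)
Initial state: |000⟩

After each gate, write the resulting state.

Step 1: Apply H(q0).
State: 1/√2|000⟩ + 1/√2|100⟩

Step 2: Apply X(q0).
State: 1/√2|000⟩ + 1/√2|100⟩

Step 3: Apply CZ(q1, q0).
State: 1/√2|000⟩ + 1/√2|100⟩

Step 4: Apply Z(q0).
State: 1/√2|000⟩ - 1/√2|100⟩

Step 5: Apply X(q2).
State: 1/√2|001⟩ - 1/√2|101⟩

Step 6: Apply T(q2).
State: (1/2 + (1/2)i)|001⟩ + (-1/2 - (1/2)i)|101⟩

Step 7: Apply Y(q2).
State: (1/2 - (1/2)i)|000⟩ + (-1/2 + (1/2)i)|100⟩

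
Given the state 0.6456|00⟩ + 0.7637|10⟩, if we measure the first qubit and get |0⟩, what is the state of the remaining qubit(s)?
|0⟩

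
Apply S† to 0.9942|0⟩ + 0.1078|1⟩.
0.9942|0⟩ - 0.1078i|1⟩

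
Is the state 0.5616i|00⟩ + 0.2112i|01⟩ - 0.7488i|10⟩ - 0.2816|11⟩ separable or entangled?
Entangled

Writing the state as a|00⟩ + b|01⟩ + c|10⟩ + d|11⟩, it is a product state iff ad − bc = 0.
Here (a, b, c, d) = (0.5616i, 0.2112i, -0.7488i, -0.2816): ad − bc = (0.5616i)(-0.2816) − (0.2112i)(-0.7488i) = (-0.1581 - 0.1581i) ≠ 0, so the state is entangled.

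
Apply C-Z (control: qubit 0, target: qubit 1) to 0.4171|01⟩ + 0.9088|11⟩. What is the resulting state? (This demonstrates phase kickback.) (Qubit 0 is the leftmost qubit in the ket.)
0.4171|01⟩ - 0.9088|11⟩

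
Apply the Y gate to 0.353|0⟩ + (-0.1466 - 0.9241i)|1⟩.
(-0.9241 + 0.1466i)|0⟩ + 0.353i|1⟩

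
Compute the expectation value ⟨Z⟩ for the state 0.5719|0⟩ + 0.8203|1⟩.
-0.3458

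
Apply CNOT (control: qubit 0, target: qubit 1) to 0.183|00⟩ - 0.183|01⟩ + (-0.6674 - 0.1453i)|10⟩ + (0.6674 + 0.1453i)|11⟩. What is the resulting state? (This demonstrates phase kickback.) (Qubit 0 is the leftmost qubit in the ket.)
0.183|00⟩ - 0.183|01⟩ + (0.6674 + 0.1453i)|10⟩ + (-0.6674 - 0.1453i)|11⟩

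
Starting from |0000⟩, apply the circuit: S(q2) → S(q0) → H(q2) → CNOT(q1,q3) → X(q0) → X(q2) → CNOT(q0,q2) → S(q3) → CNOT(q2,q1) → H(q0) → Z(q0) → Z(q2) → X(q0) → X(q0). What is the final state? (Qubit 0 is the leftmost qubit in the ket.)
1/2|0000⟩ - 1/2|0110⟩ + 1/2|1000⟩ - 1/2|1110⟩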